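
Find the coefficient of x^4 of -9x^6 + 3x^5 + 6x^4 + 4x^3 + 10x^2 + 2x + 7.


Read off the coefficient of x^4: 6


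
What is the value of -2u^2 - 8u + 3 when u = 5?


Using direct substitution:
  -2 * (5)^2 = -50
  -8 * (5)^1 = -40
  constant: 3
Sum = -50 - 40 + 3 = -87


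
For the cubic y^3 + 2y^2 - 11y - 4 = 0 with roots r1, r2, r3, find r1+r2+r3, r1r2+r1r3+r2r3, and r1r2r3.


Monic cubic y^3+by^2+cy+d=0: sum=-b, pairwise sum=c, product=-d.
b=2, c=-11, d=-4
r1+r2+r3 = -2
r1r2+r1r3+r2r3 = -11
r1r2r3 = 4


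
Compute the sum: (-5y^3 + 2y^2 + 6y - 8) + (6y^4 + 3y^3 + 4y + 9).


Align terms by degree and add:
  -5y^3 + 2y^2 + 6y - 8
+ 6y^4 + 3y^3 + 4y + 9
= 6y^4 - 2y^3 + 2y^2 + 10y + 1


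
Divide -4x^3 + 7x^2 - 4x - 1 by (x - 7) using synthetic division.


Synthetic division with c = 7. Coefficients: -4, 7, -4, -1
Bring down -4.
  -4 * 7 = -28; -28 + 7 = -21
  -21 * 7 = -147; -147 - 4 = -151
  -151 * 7 = -1057; -1057 - 1 = -1058
Quotient: -4x^2 - 21x - 151, Remainder: -1058


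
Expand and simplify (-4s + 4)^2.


Expand (-4s + 4)^2 by repeated multiplication:
= 16s^2 - 32s + 16


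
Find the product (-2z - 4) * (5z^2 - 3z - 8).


Distribute each term of the first polynomial:
  (-2z)(5z^2 - 3z - 8) = -10z^3 + 6z^2 + 16z
  (-4)(5z^2 - 3z - 8) = -20z^2 + 12z + 32
Sum: -10z^3 - 14z^2 + 28z + 32


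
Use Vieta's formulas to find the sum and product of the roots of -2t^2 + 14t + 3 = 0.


For at^2+bt+c=0: sum = -b/a, product = c/a.
a=-2, b=14, c=3
Sum = -(14)/-2 = 7
Product = (3)/-2 = -3/2


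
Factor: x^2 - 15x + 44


Roots satisfy r1 + r2 = -b/a = 15 and r1*r2 = c/a = 44.
So r1 = 4, r2 = 11.
x^2 - 15x + 44 = (x - r1)(x - r2) = (x - 4)(x - 11)


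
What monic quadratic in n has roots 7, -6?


p(n) = (n - 7)(n + 6)
Expand: n^2 - n - 42


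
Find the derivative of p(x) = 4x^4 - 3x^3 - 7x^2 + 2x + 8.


Apply the power rule term by term:
  d/dx(4x^4) = 16x^3
  d/dx(-3x^3) = -9x^2
  d/dx(-7x^2) = -14x
  d/dx(2x) = 2
  d/dx(8) = 0
p'(x) = 16x^3 - 9x^2 - 14x + 2


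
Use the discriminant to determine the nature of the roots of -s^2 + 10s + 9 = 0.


D = b^2 - 4ac = (10)^2 - 4(-1)(9) = 100 + 36 = 136
Since D > 0: two distinct irrational roots


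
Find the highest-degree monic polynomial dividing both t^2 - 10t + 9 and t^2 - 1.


Factor each:
  t^2 - 10t + 9 = (t - 1)(t - 9)
  t^2 - 1 = (t - 1)(t + 1)
Common monic factor: t - 1


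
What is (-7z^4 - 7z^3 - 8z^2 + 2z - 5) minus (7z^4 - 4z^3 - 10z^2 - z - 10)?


Distribute the minus sign:
  (-7z^4 - 7z^3 - 8z^2 + 2z - 5)
- (7z^4 - 4z^3 - 10z^2 - z - 10)
Negate second polynomial: -7z^4 + 4z^3 + 10z^2 + z + 10
Add: -14z^4 - 3z^3 + 2z^2 + 3z + 5


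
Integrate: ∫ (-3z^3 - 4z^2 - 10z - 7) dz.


Reverse power rule on each term:
  ∫ -3z^3 dz = -(3/4)z^4
  ∫ -4z^2 dz = -(4/3)z^3
  ∫ -10z dz = -5z^2
  ∫ -7 dz = -7z
F(z) = -(3/4)z^4 - (4/3)z^3 - 5z^2 - 7z + C


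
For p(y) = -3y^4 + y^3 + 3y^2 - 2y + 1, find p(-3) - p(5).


p(-3) = -236
p(5) = -1684
p(-3) - p(5) = -236 + 1684 = 1448


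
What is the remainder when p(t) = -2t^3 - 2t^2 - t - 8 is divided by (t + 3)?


By the Remainder Theorem, the remainder equals p(-3):
  -2*(-3)^3 = 54
  -2*(-3)^2 = -18
  -1*(-3)^1 = 3
  constant: -8
Sum: 54 - 18 + 3 - 8 = 31


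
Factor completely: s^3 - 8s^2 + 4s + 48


Try integer roots (divisors of 48). s=4: p(4)=0.
Divide out (s - 4): quotient is s^2 - 4s - 12.
Factor the quadratic: (s - 6)(s + 2)
Result: (s - 4)(s - 6)(s + 2)


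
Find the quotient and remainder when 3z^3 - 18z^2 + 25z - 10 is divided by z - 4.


(3z^3 - 18z^2 + 25z - 10) / (z - 4)
Step 1: 3z^2 * (z - 4) = 3z^3 - 12z^2; subtract.
Step 2: -6z * (z - 4) = -6z^2 + 24z; subtract.
Step 3: 1 * (z - 4) = z - 4; subtract.
Quotient: 3z^2 - 6z + 1, Remainder: -6


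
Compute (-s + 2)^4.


Expand (-s + 2)^4 by repeated multiplication:
  (-s + 2)^2 = s^2 - 4s + 4
  (-s + 2)^3 = -s^3 + 6s^2 - 12s + 8
= s^4 - 8s^3 + 24s^2 - 32s + 16


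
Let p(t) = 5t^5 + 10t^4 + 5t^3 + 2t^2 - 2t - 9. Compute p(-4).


Using direct substitution:
  5 * (-4)^5 = -5120
  10 * (-4)^4 = 2560
  5 * (-4)^3 = -320
  2 * (-4)^2 = 32
  -2 * (-4)^1 = 8
  constant: -9
Sum = -5120 + 2560 - 320 + 32 + 8 - 9 = -2849


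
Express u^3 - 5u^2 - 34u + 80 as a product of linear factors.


Try integer roots (divisors of 80). u=-5: p(-5)=0.
Divide out (u + 5): quotient is u^2 - 10u + 16.
Factor the quadratic: (u - 2)(u - 8)
Result: (u + 5)(u - 2)(u - 8)


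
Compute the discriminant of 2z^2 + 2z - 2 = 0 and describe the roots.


D = b^2 - 4ac = (2)^2 - 4(2)(-2) = 4 + 16 = 20
Since D > 0: two distinct irrational roots


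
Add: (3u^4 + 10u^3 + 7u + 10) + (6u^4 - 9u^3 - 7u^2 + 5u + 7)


Align terms by degree and add:
  3u^4 + 10u^3 + 7u + 10
+ 6u^4 - 9u^3 - 7u^2 + 5u + 7
= 9u^4 + u^3 - 7u^2 + 12u + 17


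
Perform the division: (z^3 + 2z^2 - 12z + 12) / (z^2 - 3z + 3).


(z^3 + 2z^2 - 12z + 12) / (z^2 - 3z + 3)
Step 1: z * (z^2 - 3z + 3) = z^3 - 3z^2 + 3z; subtract.
Step 2: 5 * (z^2 - 3z + 3) = 5z^2 - 15z + 15; subtract.
Quotient: z + 5, Remainder: -3


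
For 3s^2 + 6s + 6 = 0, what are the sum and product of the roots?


For as^2+bs+c=0: sum = -b/a, product = c/a.
a=3, b=6, c=6
Sum = -(6)/3 = -2
Product = (6)/3 = 2


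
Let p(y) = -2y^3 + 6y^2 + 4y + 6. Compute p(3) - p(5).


p(3) = 18
p(5) = -74
p(3) - p(5) = 18 + 74 = 92


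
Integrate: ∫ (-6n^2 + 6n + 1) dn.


Reverse power rule on each term:
  ∫ -6n^2 dn = -2n^3
  ∫ 6n dn = 3n^2
  ∫ 1 dn = n
F(n) = -2n^3 + 3n^2 + n + C


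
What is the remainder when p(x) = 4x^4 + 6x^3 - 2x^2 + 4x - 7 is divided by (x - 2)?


By the Remainder Theorem, the remainder equals p(2):
  4*(2)^4 = 64
  6*(2)^3 = 48
  -2*(2)^2 = -8
  4*(2)^1 = 8
  constant: -7
Sum: 64 + 48 - 8 + 8 - 7 = 105


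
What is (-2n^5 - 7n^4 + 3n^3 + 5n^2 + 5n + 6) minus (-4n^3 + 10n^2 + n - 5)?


Distribute the minus sign:
  (-2n^5 - 7n^4 + 3n^3 + 5n^2 + 5n + 6)
- (-4n^3 + 10n^2 + n - 5)
Negate second polynomial: 4n^3 - 10n^2 - n + 5
Add: -2n^5 - 7n^4 + 7n^3 - 5n^2 + 4n + 11


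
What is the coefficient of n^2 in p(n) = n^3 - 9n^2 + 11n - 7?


Read off the coefficient of n^2: -9


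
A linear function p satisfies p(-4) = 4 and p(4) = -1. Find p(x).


p(x) = mx + b. Using p(-4)=4, p(4)=-1:
m = (4 + 1)/(-4 - 4) = 5/-8 = -5/8
b = 4 - m*(-4) = 4 - 5/2 = 3/2
p(x) = -(5/8)x + (3/2)


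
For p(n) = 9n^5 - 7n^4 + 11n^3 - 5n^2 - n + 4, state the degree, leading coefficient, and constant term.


Highest power of n is 5, with coefficient 9. Constant term is 4.
Degree = 5, leading coefficient = 9, constant term = 4


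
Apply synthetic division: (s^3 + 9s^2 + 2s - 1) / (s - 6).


Synthetic division with c = 6. Coefficients: 1, 9, 2, -1
Bring down 1.
  1 * 6 = 6; 6 + 9 = 15
  15 * 6 = 90; 90 + 2 = 92
  92 * 6 = 552; 552 - 1 = 551
Quotient: s^2 + 15s + 92, Remainder: 551


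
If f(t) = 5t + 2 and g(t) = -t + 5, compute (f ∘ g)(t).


Substitute g(t) into f:
f(g(t)) = 5*(-t + 5) + 2
Expand and combine: -5t + 27


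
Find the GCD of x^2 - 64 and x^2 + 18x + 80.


Factor each:
  x^2 - 64 = (x + 8)(x - 8)
  x^2 + 18x + 80 = (x + 8)(x + 10)
Common monic factor: x + 8


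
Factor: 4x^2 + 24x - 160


Roots satisfy r1 + r2 = -b/a = -6 and r1*r2 = c/a = -40.
So r1 = -10, r2 = 4.
4x^2 + 24x - 160 = 4(x - r1)(x - r2) = 4(x + 10)(x - 4)


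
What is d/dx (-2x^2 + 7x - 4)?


Apply the power rule term by term:
  d/dx(-2x^2) = -4x
  d/dx(7x) = 7
  d/dx(-4) = 0
p'(x) = -4x + 7


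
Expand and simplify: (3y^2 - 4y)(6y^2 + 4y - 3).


Distribute each term of the first polynomial:
  (3y^2)(6y^2 + 4y - 3) = 18y^4 + 12y^3 - 9y^2
  (-4y)(6y^2 + 4y - 3) = -24y^3 - 16y^2 + 12y
Sum: 18y^4 - 12y^3 - 25y^2 + 12y


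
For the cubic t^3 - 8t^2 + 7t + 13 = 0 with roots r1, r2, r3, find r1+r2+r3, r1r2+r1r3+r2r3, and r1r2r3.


Monic cubic t^3+bt^2+ct+d=0: sum=-b, pairwise sum=c, product=-d.
b=-8, c=7, d=13
r1+r2+r3 = 8
r1r2+r1r3+r2r3 = 7
r1r2r3 = -13


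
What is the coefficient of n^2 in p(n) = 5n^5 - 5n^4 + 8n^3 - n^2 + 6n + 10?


Read off the coefficient of n^2: -1


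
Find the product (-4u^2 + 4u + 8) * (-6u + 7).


Distribute each term of the first polynomial:
  (-4u^2)(-6u + 7) = 24u^3 - 28u^2
  (4u)(-6u + 7) = -24u^2 + 28u
  (8)(-6u + 7) = -48u + 56
Sum: 24u^3 - 52u^2 - 20u + 56


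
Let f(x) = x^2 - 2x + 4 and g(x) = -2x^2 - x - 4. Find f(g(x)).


Substitute g(x) into f:
f(g(x)) = 1*(-2x^2 - x - 4)^2 + (-2)*(-2x^2 - x - 4) + 4
(-2x^2 - x - 4)^2 = 4x^4 + 4x^3 + 17x^2 + 8x + 16
Expand and combine: 4x^4 + 4x^3 + 21x^2 + 10x + 28


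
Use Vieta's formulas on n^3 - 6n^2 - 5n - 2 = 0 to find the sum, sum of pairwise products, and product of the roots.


Monic cubic n^3+bn^2+cn+d=0: sum=-b, pairwise sum=c, product=-d.
b=-6, c=-5, d=-2
r1+r2+r3 = 6
r1r2+r1r3+r2r3 = -5
r1r2r3 = 2


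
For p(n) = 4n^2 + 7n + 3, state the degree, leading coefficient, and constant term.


Highest power of n is 2, with coefficient 4. Constant term is 3.
Degree = 2, leading coefficient = 4, constant term = 3


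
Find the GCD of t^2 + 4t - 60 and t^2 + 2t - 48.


Factor each:
  t^2 + 4t - 60 = (t - 6)(t + 10)
  t^2 + 2t - 48 = (t - 6)(t + 8)
Common monic factor: t - 6


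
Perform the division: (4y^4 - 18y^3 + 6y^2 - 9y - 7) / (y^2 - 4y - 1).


(4y^4 - 18y^3 + 6y^2 - 9y - 7) / (y^2 - 4y - 1)
Step 1: 4y^2 * (y^2 - 4y - 1) = 4y^4 - 16y^3 - 4y^2; subtract.
Step 2: -2y * (y^2 - 4y - 1) = -2y^3 + 8y^2 + 2y; subtract.
Step 3: 2 * (y^2 - 4y - 1) = 2y^2 - 8y - 2; subtract.
Quotient: 4y^2 - 2y + 2, Remainder: -3y - 5


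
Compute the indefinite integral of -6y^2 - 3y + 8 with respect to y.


Reverse power rule on each term:
  ∫ -6y^2 dy = -2y^3
  ∫ -3y dy = -(3/2)y^2
  ∫ 8 dy = 8y
F(y) = -2y^3 - (3/2)y^2 + 8y + C


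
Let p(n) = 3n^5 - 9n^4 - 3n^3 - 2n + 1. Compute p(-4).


Using direct substitution:
  3 * (-4)^5 = -3072
  -9 * (-4)^4 = -2304
  -3 * (-4)^3 = 192
  0 * (-4)^2 = 0
  -2 * (-4)^1 = 8
  constant: 1
Sum = -3072 - 2304 + 192 + 0 + 8 + 1 = -5175


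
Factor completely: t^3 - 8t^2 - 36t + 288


Try integer roots (divisors of 288). t=-6: p(-6)=0.
Divide out (t + 6): quotient is t^2 - 14t + 48.
Factor the quadratic: (t - 6)(t - 8)
Result: (t + 6)(t - 6)(t - 8)


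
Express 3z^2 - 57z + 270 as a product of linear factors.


Roots satisfy r1 + r2 = -b/a = 19 and r1*r2 = c/a = 90.
So r1 = 10, r2 = 9.
3z^2 - 57z + 270 = 3(z - r1)(z - r2) = 3(z - 10)(z - 9)


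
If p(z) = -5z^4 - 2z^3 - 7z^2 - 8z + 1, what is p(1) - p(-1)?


p(1) = -21
p(-1) = -1
p(1) - p(-1) = -21 + 1 = -20


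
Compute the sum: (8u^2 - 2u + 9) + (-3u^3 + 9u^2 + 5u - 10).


Align terms by degree and add:
  8u^2 - 2u + 9
  -3u^3 + 9u^2 + 5u - 10
= -3u^3 + 17u^2 + 3u - 1


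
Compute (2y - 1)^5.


Expand (2y - 1)^5 by repeated multiplication:
  (2y - 1)^2 = 4y^2 - 4y + 1
  (2y - 1)^3 = 8y^3 - 12y^2 + 6y - 1
  (2y - 1)^4 = 16y^4 - 32y^3 + 24y^2 - 8y + 1
= 32y^5 - 80y^4 + 80y^3 - 40y^2 + 10y - 1


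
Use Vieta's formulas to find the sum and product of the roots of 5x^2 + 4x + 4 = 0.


For ax^2+bx+c=0: sum = -b/a, product = c/a.
a=5, b=4, c=4
Sum = -(4)/5 = -4/5
Product = (4)/5 = 4/5


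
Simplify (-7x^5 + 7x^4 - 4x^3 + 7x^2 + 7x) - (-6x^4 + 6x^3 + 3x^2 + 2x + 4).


Distribute the minus sign:
  (-7x^5 + 7x^4 - 4x^3 + 7x^2 + 7x)
- (-6x^4 + 6x^3 + 3x^2 + 2x + 4)
Negate second polynomial: 6x^4 - 6x^3 - 3x^2 - 2x - 4
Add: -7x^5 + 13x^4 - 10x^3 + 4x^2 + 5x - 4


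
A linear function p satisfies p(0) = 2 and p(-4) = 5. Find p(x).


p(x) = mx + b. Using p(0)=2, p(-4)=5:
m = (2 - 5)/(0 + 4) = -3/4 = -3/4
b = 2 - m*(0) = 2 = 2
p(x) = -(3/4)x + 2


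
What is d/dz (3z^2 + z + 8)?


Apply the power rule term by term:
  d/dz(3z^2) = 6z
  d/dz(z) = 1
  d/dz(8) = 0
p'(z) = 6z + 1


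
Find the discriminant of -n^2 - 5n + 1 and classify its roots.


D = b^2 - 4ac = (-5)^2 - 4(-1)(1) = 25 + 4 = 29
Since D > 0: two distinct irrational roots


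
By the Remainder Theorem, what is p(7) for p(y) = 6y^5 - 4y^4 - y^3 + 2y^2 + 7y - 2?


By the Remainder Theorem, the remainder equals p(7):
  6*(7)^5 = 100842
  -4*(7)^4 = -9604
  -1*(7)^3 = -343
  2*(7)^2 = 98
  7*(7)^1 = 49
  constant: -2
Sum: 100842 - 9604 - 343 + 98 + 49 - 2 = 91040


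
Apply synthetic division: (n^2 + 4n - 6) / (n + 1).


Synthetic division with c = -1. Coefficients: 1, 4, -6
Bring down 1.
  1 * -1 = -1; -1 + 4 = 3
  3 * -1 = -3; -3 - 6 = -9
Quotient: n + 3, Remainder: -9


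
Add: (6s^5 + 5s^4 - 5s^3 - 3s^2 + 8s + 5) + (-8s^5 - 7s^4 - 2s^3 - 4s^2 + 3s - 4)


Align terms by degree and add:
  6s^5 + 5s^4 - 5s^3 - 3s^2 + 8s + 5
  -8s^5 - 7s^4 - 2s^3 - 4s^2 + 3s - 4
= -2s^5 - 2s^4 - 7s^3 - 7s^2 + 11s + 1


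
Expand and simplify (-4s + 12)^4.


Expand (-4s + 12)^4 by repeated multiplication:
  (-4s + 12)^2 = 16s^2 - 96s + 144
  (-4s + 12)^3 = -64s^3 + 576s^2 - 1728s + 1728
= 256s^4 - 3072s^3 + 13824s^2 - 27648s + 20736


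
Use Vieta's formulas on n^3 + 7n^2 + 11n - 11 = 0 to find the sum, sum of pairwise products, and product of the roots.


Monic cubic n^3+bn^2+cn+d=0: sum=-b, pairwise sum=c, product=-d.
b=7, c=11, d=-11
r1+r2+r3 = -7
r1r2+r1r3+r2r3 = 11
r1r2r3 = 11


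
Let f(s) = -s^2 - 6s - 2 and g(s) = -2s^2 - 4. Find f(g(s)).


Substitute g(s) into f:
f(g(s)) = -1*(-2s^2 - 4)^2 + (-6)*(-2s^2 - 4) + (-2)
(-2s^2 - 4)^2 = 4s^4 + 16s^2 + 16
Expand and combine: -4s^4 - 4s^2 + 6


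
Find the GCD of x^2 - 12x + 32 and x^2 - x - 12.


Factor each:
  x^2 - 12x + 32 = (x - 4)(x - 8)
  x^2 - x - 12 = (x - 4)(x + 3)
Common monic factor: x - 4


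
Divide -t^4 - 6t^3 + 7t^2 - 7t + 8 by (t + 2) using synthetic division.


Synthetic division with c = -2. Coefficients: -1, -6, 7, -7, 8
Bring down -1.
  -1 * -2 = 2; 2 - 6 = -4
  -4 * -2 = 8; 8 + 7 = 15
  15 * -2 = -30; -30 - 7 = -37
  -37 * -2 = 74; 74 + 8 = 82
Quotient: -t^3 - 4t^2 + 15t - 37, Remainder: 82


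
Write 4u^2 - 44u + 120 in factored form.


Roots satisfy r1 + r2 = -b/a = 11 and r1*r2 = c/a = 30.
So r1 = 5, r2 = 6.
4u^2 - 44u + 120 = 4(u - r1)(u - r2) = 4(u - 5)(u - 6)


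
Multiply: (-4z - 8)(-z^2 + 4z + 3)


Distribute each term of the first polynomial:
  (-4z)(-z^2 + 4z + 3) = 4z^3 - 16z^2 - 12z
  (-8)(-z^2 + 4z + 3) = 8z^2 - 32z - 24
Sum: 4z^3 - 8z^2 - 44z - 24


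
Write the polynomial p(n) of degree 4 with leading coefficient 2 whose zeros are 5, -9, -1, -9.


p(n) = 2(n - 5)(n + 9)(n + 1)(n + 9)
Expand: 2n^4 + 28n^3 + 8n^2 - 828n - 810


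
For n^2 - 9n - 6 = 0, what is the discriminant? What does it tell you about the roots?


D = b^2 - 4ac = (-9)^2 - 4(1)(-6) = 81 + 24 = 105
Since D > 0: two distinct irrational roots


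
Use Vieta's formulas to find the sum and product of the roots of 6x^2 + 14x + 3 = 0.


For ax^2+bx+c=0: sum = -b/a, product = c/a.
a=6, b=14, c=3
Sum = -(14)/6 = -7/3
Product = (3)/6 = 1/2


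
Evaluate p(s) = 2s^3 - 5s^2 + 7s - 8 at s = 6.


Using direct substitution:
  2 * (6)^3 = 432
  -5 * (6)^2 = -180
  7 * (6)^1 = 42
  constant: -8
Sum = 432 - 180 + 42 - 8 = 286


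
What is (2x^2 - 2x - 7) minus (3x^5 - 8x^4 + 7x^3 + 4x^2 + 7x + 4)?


Distribute the minus sign:
  (2x^2 - 2x - 7)
- (3x^5 - 8x^4 + 7x^3 + 4x^2 + 7x + 4)
Negate second polynomial: -3x^5 + 8x^4 - 7x^3 - 4x^2 - 7x - 4
Add: -3x^5 + 8x^4 - 7x^3 - 2x^2 - 9x - 11


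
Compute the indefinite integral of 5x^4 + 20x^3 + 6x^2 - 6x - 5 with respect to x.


Reverse power rule on each term:
  ∫ 5x^4 dx = x^5
  ∫ 20x^3 dx = 5x^4
  ∫ 6x^2 dx = 2x^3
  ∫ -6x dx = -3x^2
  ∫ -5 dx = -5x
F(x) = x^5 + 5x^4 + 2x^3 - 3x^2 - 5x + C


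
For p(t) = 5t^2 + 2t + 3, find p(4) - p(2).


p(4) = 91
p(2) = 27
p(4) - p(2) = 91 - 27 = 64


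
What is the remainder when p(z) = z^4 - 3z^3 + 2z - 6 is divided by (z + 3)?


By the Remainder Theorem, the remainder equals p(-3):
  1*(-3)^4 = 81
  -3*(-3)^3 = 81
  0*(-3)^2 = 0
  2*(-3)^1 = -6
  constant: -6
Sum: 81 + 81 + 0 - 6 - 6 = 150


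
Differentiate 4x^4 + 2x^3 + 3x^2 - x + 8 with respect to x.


Apply the power rule term by term:
  d/dx(4x^4) = 16x^3
  d/dx(2x^3) = 6x^2
  d/dx(3x^2) = 6x
  d/dx(-x) = -1
  d/dx(8) = 0
p'(x) = 16x^3 + 6x^2 + 6x - 1


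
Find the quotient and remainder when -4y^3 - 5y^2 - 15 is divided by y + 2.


(-4y^3 - 5y^2 - 15) / (y + 2)
Step 1: -4y^2 * (y + 2) = -4y^3 - 8y^2; subtract.
Step 2: 3y * (y + 2) = 3y^2 + 6y; subtract.
Step 3: -6 * (y + 2) = -6y - 12; subtract.
Quotient: -4y^2 + 3y - 6, Remainder: -3


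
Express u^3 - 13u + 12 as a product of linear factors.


Try integer roots (divisors of 12). u=3: p(3)=0.
Divide out (u - 3): quotient is u^2 + 3u - 4.
Factor the quadratic: (u + 4)(u - 1)
Result: (u - 3)(u + 4)(u - 1)


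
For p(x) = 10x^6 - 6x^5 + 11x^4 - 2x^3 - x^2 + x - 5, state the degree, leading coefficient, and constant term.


Highest power of x is 6, with coefficient 10. Constant term is -5.
Degree = 6, leading coefficient = 10, constant term = -5


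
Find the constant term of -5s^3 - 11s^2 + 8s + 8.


Read off the constant term: 8


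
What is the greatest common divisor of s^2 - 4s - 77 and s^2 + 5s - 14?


Factor each:
  s^2 - 4s - 77 = (s + 7)(s - 11)
  s^2 + 5s - 14 = (s + 7)(s - 2)
Common monic factor: s + 7


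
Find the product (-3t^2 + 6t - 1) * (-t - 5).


Distribute each term of the first polynomial:
  (-3t^2)(-t - 5) = 3t^3 + 15t^2
  (6t)(-t - 5) = -6t^2 - 30t
  (-1)(-t - 5) = t + 5
Sum: 3t^3 + 9t^2 - 29t + 5


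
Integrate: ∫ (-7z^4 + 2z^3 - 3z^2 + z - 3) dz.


Reverse power rule on each term:
  ∫ -7z^4 dz = -(7/5)z^5
  ∫ 2z^3 dz = (1/2)z^4
  ∫ -3z^2 dz = -z^3
  ∫ z dz = (1/2)z^2
  ∫ -3 dz = -3z
F(z) = -(7/5)z^5 + (1/2)z^4 - z^3 + (1/2)z^2 - 3z + C


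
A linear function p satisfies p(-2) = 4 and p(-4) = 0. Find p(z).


p(z) = mz + b. Using p(-2)=4, p(-4)=0:
m = (4)/(-2 + 4) = 4/2 = 2
b = 4 - m*(-2) = 4 + 4 = 8
p(z) = 2z + 8


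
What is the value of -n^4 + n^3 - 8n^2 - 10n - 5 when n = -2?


Using direct substitution:
  -1 * (-2)^4 = -16
  1 * (-2)^3 = -8
  -8 * (-2)^2 = -32
  -10 * (-2)^1 = 20
  constant: -5
Sum = -16 - 8 - 32 + 20 - 5 = -41


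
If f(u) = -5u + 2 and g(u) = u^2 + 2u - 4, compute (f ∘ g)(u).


Substitute g(u) into f:
f(g(u)) = -5*(u^2 + 2u - 4) + 2
Expand and combine: -5u^2 - 10u + 22


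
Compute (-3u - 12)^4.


Expand (-3u - 12)^4 by repeated multiplication:
  (-3u - 12)^2 = 9u^2 + 72u + 144
  (-3u - 12)^3 = -27u^3 - 324u^2 - 1296u - 1728
= 81u^4 + 1296u^3 + 7776u^2 + 20736u + 20736


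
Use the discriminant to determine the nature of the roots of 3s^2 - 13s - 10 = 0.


D = b^2 - 4ac = (-13)^2 - 4(3)(-10) = 169 + 120 = 289
Since D > 0: two distinct rational roots


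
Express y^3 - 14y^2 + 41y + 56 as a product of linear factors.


Try integer roots (divisors of 56). y=-1: p(-1)=0.
Divide out (y + 1): quotient is y^2 - 15y + 56.
Factor the quadratic: (y - 8)(y - 7)
Result: (y + 1)(y - 8)(y - 7)


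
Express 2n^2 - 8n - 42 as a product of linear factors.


Roots satisfy r1 + r2 = -b/a = 4 and r1*r2 = c/a = -21.
So r1 = 7, r2 = -3.
2n^2 - 8n - 42 = 2(n - r1)(n - r2) = 2(n - 7)(n + 3)


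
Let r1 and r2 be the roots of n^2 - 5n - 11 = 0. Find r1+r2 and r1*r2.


For an^2+bn+c=0: sum = -b/a, product = c/a.
a=1, b=-5, c=-11
Sum = -(-5)/1 = 5
Product = (-11)/1 = -11


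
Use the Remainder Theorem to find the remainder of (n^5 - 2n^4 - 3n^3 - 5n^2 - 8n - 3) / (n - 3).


By the Remainder Theorem, the remainder equals p(3):
  1*(3)^5 = 243
  -2*(3)^4 = -162
  -3*(3)^3 = -81
  -5*(3)^2 = -45
  -8*(3)^1 = -24
  constant: -3
Sum: 243 - 162 - 81 - 45 - 24 - 3 = -72


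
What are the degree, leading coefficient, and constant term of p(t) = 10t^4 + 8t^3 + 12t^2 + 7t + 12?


Highest power of t is 4, with coefficient 10. Constant term is 12.
Degree = 4, leading coefficient = 10, constant term = 12


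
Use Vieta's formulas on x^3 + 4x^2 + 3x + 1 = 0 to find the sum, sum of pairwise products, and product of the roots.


Monic cubic x^3+bx^2+cx+d=0: sum=-b, pairwise sum=c, product=-d.
b=4, c=3, d=1
r1+r2+r3 = -4
r1r2+r1r3+r2r3 = 3
r1r2r3 = -1


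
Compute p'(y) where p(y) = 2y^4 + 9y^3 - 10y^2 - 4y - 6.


Apply the power rule term by term:
  d/dy(2y^4) = 8y^3
  d/dy(9y^3) = 27y^2
  d/dy(-10y^2) = -20y
  d/dy(-4y) = -4
  d/dy(-6) = 0
p'(y) = 8y^3 + 27y^2 - 20y - 4


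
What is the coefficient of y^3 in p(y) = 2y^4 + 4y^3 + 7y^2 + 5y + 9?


Read off the coefficient of y^3: 4


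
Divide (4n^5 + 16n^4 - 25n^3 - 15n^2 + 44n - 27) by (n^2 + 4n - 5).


(4n^5 + 16n^4 - 25n^3 - 15n^2 + 44n - 27) / (n^2 + 4n - 5)
Step 1: 4n^3 * (n^2 + 4n - 5) = 4n^5 + 16n^4 - 20n^3; subtract.
Step 2: 0 * (n^2 + 4n - 5) = 0; subtract.
Step 3: -5n * (n^2 + 4n - 5) = -5n^3 - 20n^2 + 25n; subtract.
Step 4: 5 * (n^2 + 4n - 5) = 5n^2 + 20n - 25; subtract.
Quotient: 4n^3 - 5n + 5, Remainder: -n - 2


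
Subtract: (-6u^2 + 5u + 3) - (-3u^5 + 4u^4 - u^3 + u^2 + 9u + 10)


Distribute the minus sign:
  (-6u^2 + 5u + 3)
- (-3u^5 + 4u^4 - u^3 + u^2 + 9u + 10)
Negate second polynomial: 3u^5 - 4u^4 + u^3 - u^2 - 9u - 10
Add: 3u^5 - 4u^4 + u^3 - 7u^2 - 4u - 7


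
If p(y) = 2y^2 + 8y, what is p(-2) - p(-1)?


p(-2) = -8
p(-1) = -6
p(-2) - p(-1) = -8 + 6 = -2


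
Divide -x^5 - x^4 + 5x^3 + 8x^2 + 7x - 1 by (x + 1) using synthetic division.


Synthetic division with c = -1. Coefficients: -1, -1, 5, 8, 7, -1
Bring down -1.
  -1 * -1 = 1; 1 - 1 = 0
  0 * -1 = 0; 0 + 5 = 5
  5 * -1 = -5; -5 + 8 = 3
  3 * -1 = -3; -3 + 7 = 4
  4 * -1 = -4; -4 - 1 = -5
Quotient: -x^4 + 5x^2 + 3x + 4, Remainder: -5


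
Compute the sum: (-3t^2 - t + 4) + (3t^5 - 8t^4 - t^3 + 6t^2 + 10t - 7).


Align terms by degree and add:
  -3t^2 - t + 4
+ 3t^5 - 8t^4 - t^3 + 6t^2 + 10t - 7
= 3t^5 - 8t^4 - t^3 + 3t^2 + 9t - 3


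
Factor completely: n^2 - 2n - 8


Roots satisfy r1 + r2 = -b/a = 2 and r1*r2 = c/a = -8.
So r1 = 4, r2 = -2.
n^2 - 2n - 8 = (n - r1)(n - r2) = (n - 4)(n + 2)


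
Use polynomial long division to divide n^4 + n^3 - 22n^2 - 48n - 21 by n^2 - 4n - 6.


(n^4 + n^3 - 22n^2 - 48n - 21) / (n^2 - 4n - 6)
Step 1: n^2 * (n^2 - 4n - 6) = n^4 - 4n^3 - 6n^2; subtract.
Step 2: 5n * (n^2 - 4n - 6) = 5n^3 - 20n^2 - 30n; subtract.
Step 3: 4 * (n^2 - 4n - 6) = 4n^2 - 16n - 24; subtract.
Quotient: n^2 + 5n + 4, Remainder: -2n + 3


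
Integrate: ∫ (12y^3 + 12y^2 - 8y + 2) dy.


Reverse power rule on each term:
  ∫ 12y^3 dy = 3y^4
  ∫ 12y^2 dy = 4y^3
  ∫ -8y dy = -4y^2
  ∫ 2 dy = 2y
F(y) = 3y^4 + 4y^3 - 4y^2 + 2y + C


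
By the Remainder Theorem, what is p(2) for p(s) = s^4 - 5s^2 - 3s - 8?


By the Remainder Theorem, the remainder equals p(2):
  1*(2)^4 = 16
  0*(2)^3 = 0
  -5*(2)^2 = -20
  -3*(2)^1 = -6
  constant: -8
Sum: 16 + 0 - 20 - 6 - 8 = -18


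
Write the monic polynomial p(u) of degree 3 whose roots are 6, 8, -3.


p(u) = (u - 6)(u - 8)(u + 3)
Expand: u^3 - 11u^2 + 6u + 144


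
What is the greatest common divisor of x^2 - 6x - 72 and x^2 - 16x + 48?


Factor each:
  x^2 - 6x - 72 = (x - 12)(x + 6)
  x^2 - 16x + 48 = (x - 12)(x - 4)
Common monic factor: x - 12


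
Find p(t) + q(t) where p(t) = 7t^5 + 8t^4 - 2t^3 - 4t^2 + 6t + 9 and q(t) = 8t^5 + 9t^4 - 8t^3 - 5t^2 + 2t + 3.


Align terms by degree and add:
  7t^5 + 8t^4 - 2t^3 - 4t^2 + 6t + 9
+ 8t^5 + 9t^4 - 8t^3 - 5t^2 + 2t + 3
= 15t^5 + 17t^4 - 10t^3 - 9t^2 + 8t + 12


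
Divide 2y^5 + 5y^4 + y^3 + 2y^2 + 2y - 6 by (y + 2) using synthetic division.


Synthetic division with c = -2. Coefficients: 2, 5, 1, 2, 2, -6
Bring down 2.
  2 * -2 = -4; -4 + 5 = 1
  1 * -2 = -2; -2 + 1 = -1
  -1 * -2 = 2; 2 + 2 = 4
  4 * -2 = -8; -8 + 2 = -6
  -6 * -2 = 12; 12 - 6 = 6
Quotient: 2y^4 + y^3 - y^2 + 4y - 6, Remainder: 6


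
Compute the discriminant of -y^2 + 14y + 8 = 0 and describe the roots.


D = b^2 - 4ac = (14)^2 - 4(-1)(8) = 196 + 32 = 228
Since D > 0: two distinct irrational roots


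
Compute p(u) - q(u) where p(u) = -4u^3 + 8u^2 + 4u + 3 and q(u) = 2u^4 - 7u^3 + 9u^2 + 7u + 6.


Distribute the minus sign:
  (-4u^3 + 8u^2 + 4u + 3)
- (2u^4 - 7u^3 + 9u^2 + 7u + 6)
Negate second polynomial: -2u^4 + 7u^3 - 9u^2 - 7u - 6
Add: -2u^4 + 3u^3 - u^2 - 3u - 3


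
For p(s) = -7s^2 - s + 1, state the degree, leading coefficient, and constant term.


Highest power of s is 2, with coefficient -7. Constant term is 1.
Degree = 2, leading coefficient = -7, constant term = 1


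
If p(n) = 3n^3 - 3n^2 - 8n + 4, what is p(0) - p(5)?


p(0) = 4
p(5) = 264
p(0) - p(5) = 4 - 264 = -260


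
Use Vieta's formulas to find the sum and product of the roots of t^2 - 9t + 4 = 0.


For at^2+bt+c=0: sum = -b/a, product = c/a.
a=1, b=-9, c=4
Sum = -(-9)/1 = 9
Product = (4)/1 = 4


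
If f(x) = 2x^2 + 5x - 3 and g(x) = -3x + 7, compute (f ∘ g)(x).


Substitute g(x) into f:
f(g(x)) = 2*(-3x + 7)^2 + 5*(-3x + 7) + (-3)
(-3x + 7)^2 = 9x^2 - 42x + 49
Expand and combine: 18x^2 - 99x + 130


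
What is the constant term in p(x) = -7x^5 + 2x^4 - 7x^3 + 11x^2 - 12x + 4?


Read off the constant term: 4


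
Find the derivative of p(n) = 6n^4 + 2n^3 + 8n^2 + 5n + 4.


Apply the power rule term by term:
  d/dn(6n^4) = 24n^3
  d/dn(2n^3) = 6n^2
  d/dn(8n^2) = 16n
  d/dn(5n) = 5
  d/dn(4) = 0
p'(n) = 24n^3 + 6n^2 + 16n + 5


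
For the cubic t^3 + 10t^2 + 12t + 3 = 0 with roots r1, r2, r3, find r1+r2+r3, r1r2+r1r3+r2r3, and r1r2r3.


Monic cubic t^3+bt^2+ct+d=0: sum=-b, pairwise sum=c, product=-d.
b=10, c=12, d=3
r1+r2+r3 = -10
r1r2+r1r3+r2r3 = 12
r1r2r3 = -3


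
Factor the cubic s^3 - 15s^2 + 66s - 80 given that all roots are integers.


Try integer roots (divisors of -80). s=8: p(8)=0.
Divide out (s - 8): quotient is s^2 - 7s + 10.
Factor the quadratic: (s - 2)(s - 5)
Result: (s - 8)(s - 2)(s - 5)


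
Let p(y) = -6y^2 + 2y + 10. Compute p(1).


Using direct substitution:
  -6 * (1)^2 = -6
  2 * (1)^1 = 2
  constant: 10
Sum = -6 + 2 + 10 = 6


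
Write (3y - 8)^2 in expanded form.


Expand (3y - 8)^2 by repeated multiplication:
= 9y^2 - 48y + 64


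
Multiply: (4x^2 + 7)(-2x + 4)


Distribute each term of the first polynomial:
  (4x^2)(-2x + 4) = -8x^3 + 16x^2
  (7)(-2x + 4) = -14x + 28
Sum: -8x^3 + 16x^2 - 14x + 28


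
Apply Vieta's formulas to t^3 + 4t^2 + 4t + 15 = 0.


Monic cubic t^3+bt^2+ct+d=0: sum=-b, pairwise sum=c, product=-d.
b=4, c=4, d=15
r1+r2+r3 = -4
r1r2+r1r3+r2r3 = 4
r1r2r3 = -15


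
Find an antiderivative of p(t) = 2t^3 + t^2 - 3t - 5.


Reverse power rule on each term:
  ∫ 2t^3 dt = (1/2)t^4
  ∫ t^2 dt = (1/3)t^3
  ∫ -3t dt = -(3/2)t^2
  ∫ -5 dt = -5t
F(t) = (1/2)t^4 + (1/3)t^3 - (3/2)t^2 - 5t + C


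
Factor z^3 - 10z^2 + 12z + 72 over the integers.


Try integer roots (divisors of 72). z=-2: p(-2)=0.
Divide out (z + 2): quotient is z^2 - 12z + 36.
Factor the quadratic: (z - 6)(z - 6)
Result: (z + 2)(z - 6)(z - 6)


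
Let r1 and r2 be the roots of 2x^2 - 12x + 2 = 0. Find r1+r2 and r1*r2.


For ax^2+bx+c=0: sum = -b/a, product = c/a.
a=2, b=-12, c=2
Sum = -(-12)/2 = 6
Product = (2)/2 = 1


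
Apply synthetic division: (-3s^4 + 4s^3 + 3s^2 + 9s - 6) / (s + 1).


Synthetic division with c = -1. Coefficients: -3, 4, 3, 9, -6
Bring down -3.
  -3 * -1 = 3; 3 + 4 = 7
  7 * -1 = -7; -7 + 3 = -4
  -4 * -1 = 4; 4 + 9 = 13
  13 * -1 = -13; -13 - 6 = -19
Quotient: -3s^3 + 7s^2 - 4s + 13, Remainder: -19


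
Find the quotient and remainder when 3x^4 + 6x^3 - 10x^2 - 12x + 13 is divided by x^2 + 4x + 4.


(3x^4 + 6x^3 - 10x^2 - 12x + 13) / (x^2 + 4x + 4)
Step 1: 3x^2 * (x^2 + 4x + 4) = 3x^4 + 12x^3 + 12x^2; subtract.
Step 2: -6x * (x^2 + 4x + 4) = -6x^3 - 24x^2 - 24x; subtract.
Step 3: 2 * (x^2 + 4x + 4) = 2x^2 + 8x + 8; subtract.
Quotient: 3x^2 - 6x + 2, Remainder: 4x + 5


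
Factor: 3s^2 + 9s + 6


Roots satisfy r1 + r2 = -b/a = -3 and r1*r2 = c/a = 2.
So r1 = -1, r2 = -2.
3s^2 + 9s + 6 = 3(s - r1)(s - r2) = 3(s + 1)(s + 2)


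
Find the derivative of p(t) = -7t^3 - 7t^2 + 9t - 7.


Apply the power rule term by term:
  d/dt(-7t^3) = -21t^2
  d/dt(-7t^2) = -14t
  d/dt(9t) = 9
  d/dt(-7) = 0
p'(t) = -21t^2 - 14t + 9


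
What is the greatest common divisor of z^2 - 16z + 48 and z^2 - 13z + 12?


Factor each:
  z^2 - 16z + 48 = (z - 12)(z - 4)
  z^2 - 13z + 12 = (z - 12)(z - 1)
Common monic factor: z - 12


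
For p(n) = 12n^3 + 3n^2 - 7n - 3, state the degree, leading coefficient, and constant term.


Highest power of n is 3, with coefficient 12. Constant term is -3.
Degree = 3, leading coefficient = 12, constant term = -3


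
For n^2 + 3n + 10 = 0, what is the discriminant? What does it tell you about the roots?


D = b^2 - 4ac = (3)^2 - 4(1)(10) = 9 - 40 = -31
Since D < 0: two complex conjugate roots (no real roots)


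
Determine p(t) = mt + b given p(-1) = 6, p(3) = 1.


p(t) = mt + b. Using p(-1)=6, p(3)=1:
m = (6 - 1)/(-1 - 3) = 5/-4 = -5/4
b = 6 - m*(-1) = 6 - 5/4 = 19/4
p(t) = -(5/4)t + (19/4)


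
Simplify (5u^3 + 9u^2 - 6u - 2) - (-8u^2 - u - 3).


Distribute the minus sign:
  (5u^3 + 9u^2 - 6u - 2)
- (-8u^2 - u - 3)
Negate second polynomial: 8u^2 + u + 3
Add: 5u^3 + 17u^2 - 5u + 1


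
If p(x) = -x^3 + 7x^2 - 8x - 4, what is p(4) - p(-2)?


p(4) = 12
p(-2) = 48
p(4) - p(-2) = 12 - 48 = -36


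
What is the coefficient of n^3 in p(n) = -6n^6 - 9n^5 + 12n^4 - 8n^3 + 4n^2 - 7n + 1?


Read off the coefficient of n^3: -8


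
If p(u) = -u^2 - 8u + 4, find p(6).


Using direct substitution:
  -1 * (6)^2 = -36
  -8 * (6)^1 = -48
  constant: 4
Sum = -36 - 48 + 4 = -80


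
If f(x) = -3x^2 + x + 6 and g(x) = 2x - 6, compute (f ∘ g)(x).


Substitute g(x) into f:
f(g(x)) = -3*(2x - 6)^2 + 1*(2x - 6) + 6
(2x - 6)^2 = 4x^2 - 24x + 36
Expand and combine: -12x^2 + 74x - 108


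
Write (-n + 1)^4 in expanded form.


Expand (-n + 1)^4 by repeated multiplication:
  (-n + 1)^2 = n^2 - 2n + 1
  (-n + 1)^3 = -n^3 + 3n^2 - 3n + 1
= n^4 - 4n^3 + 6n^2 - 4n + 1


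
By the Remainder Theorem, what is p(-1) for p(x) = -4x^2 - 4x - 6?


By the Remainder Theorem, the remainder equals p(-1):
  -4*(-1)^2 = -4
  -4*(-1)^1 = 4
  constant: -6
Sum: -4 + 4 - 6 = -6


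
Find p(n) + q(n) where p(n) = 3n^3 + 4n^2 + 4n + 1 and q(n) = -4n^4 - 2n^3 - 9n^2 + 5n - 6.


Align terms by degree and add:
  3n^3 + 4n^2 + 4n + 1
  -4n^4 - 2n^3 - 9n^2 + 5n - 6
= -4n^4 + n^3 - 5n^2 + 9n - 5


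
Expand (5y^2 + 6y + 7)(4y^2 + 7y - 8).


Distribute each term of the first polynomial:
  (5y^2)(4y^2 + 7y - 8) = 20y^4 + 35y^3 - 40y^2
  (6y)(4y^2 + 7y - 8) = 24y^3 + 42y^2 - 48y
  (7)(4y^2 + 7y - 8) = 28y^2 + 49y - 56
Sum: 20y^4 + 59y^3 + 30y^2 + y - 56


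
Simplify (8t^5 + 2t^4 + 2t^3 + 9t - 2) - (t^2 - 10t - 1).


Distribute the minus sign:
  (8t^5 + 2t^4 + 2t^3 + 9t - 2)
- (t^2 - 10t - 1)
Negate second polynomial: -t^2 + 10t + 1
Add: 8t^5 + 2t^4 + 2t^3 - t^2 + 19t - 1


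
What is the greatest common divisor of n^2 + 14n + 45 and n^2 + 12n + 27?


Factor each:
  n^2 + 14n + 45 = (n + 9)(n + 5)
  n^2 + 12n + 27 = (n + 9)(n + 3)
Common monic factor: n + 9


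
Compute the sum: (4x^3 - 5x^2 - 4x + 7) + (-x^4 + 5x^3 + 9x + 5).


Align terms by degree and add:
  4x^3 - 5x^2 - 4x + 7
  -x^4 + 5x^3 + 9x + 5
= -x^4 + 9x^3 - 5x^2 + 5x + 12


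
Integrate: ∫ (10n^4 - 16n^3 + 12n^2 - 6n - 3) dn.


Reverse power rule on each term:
  ∫ 10n^4 dn = 2n^5
  ∫ -16n^3 dn = -4n^4
  ∫ 12n^2 dn = 4n^3
  ∫ -6n dn = -3n^2
  ∫ -3 dn = -3n
F(n) = 2n^5 - 4n^4 + 4n^3 - 3n^2 - 3n + C


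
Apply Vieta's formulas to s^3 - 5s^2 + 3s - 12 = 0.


Monic cubic s^3+bs^2+cs+d=0: sum=-b, pairwise sum=c, product=-d.
b=-5, c=3, d=-12
r1+r2+r3 = 5
r1r2+r1r3+r2r3 = 3
r1r2r3 = 12


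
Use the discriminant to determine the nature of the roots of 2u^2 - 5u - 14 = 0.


D = b^2 - 4ac = (-5)^2 - 4(2)(-14) = 25 + 112 = 137
Since D > 0: two distinct irrational roots


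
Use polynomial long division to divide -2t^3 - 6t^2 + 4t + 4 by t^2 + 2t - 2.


(-2t^3 - 6t^2 + 4t + 4) / (t^2 + 2t - 2)
Step 1: -2t * (t^2 + 2t - 2) = -2t^3 - 4t^2 + 4t; subtract.
Step 2: -2 * (t^2 + 2t - 2) = -2t^2 - 4t + 4; subtract.
Quotient: -2t - 2, Remainder: 4t


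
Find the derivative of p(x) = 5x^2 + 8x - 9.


Apply the power rule term by term:
  d/dx(5x^2) = 10x
  d/dx(8x) = 8
  d/dx(-9) = 0
p'(x) = 10x + 8


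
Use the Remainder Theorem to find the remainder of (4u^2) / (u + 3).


By the Remainder Theorem, the remainder equals p(-3):
  4*(-3)^2 = 36
  0*(-3)^1 = 0
  constant: 0
Sum: 36 + 0 + 0 = 36


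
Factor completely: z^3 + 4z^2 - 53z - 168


Try integer roots (divisors of -168). z=7: p(7)=0.
Divide out (z - 7): quotient is z^2 + 11z + 24.
Factor the quadratic: (z + 8)(z + 3)
Result: (z - 7)(z + 8)(z + 3)


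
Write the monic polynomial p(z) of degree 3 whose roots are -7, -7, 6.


p(z) = (z + 7)(z + 7)(z - 6)
Expand: z^3 + 8z^2 - 35z - 294


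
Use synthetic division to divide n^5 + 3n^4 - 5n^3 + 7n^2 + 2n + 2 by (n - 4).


Synthetic division with c = 4. Coefficients: 1, 3, -5, 7, 2, 2
Bring down 1.
  1 * 4 = 4; 4 + 3 = 7
  7 * 4 = 28; 28 - 5 = 23
  23 * 4 = 92; 92 + 7 = 99
  99 * 4 = 396; 396 + 2 = 398
  398 * 4 = 1592; 1592 + 2 = 1594
Quotient: n^4 + 7n^3 + 23n^2 + 99n + 398, Remainder: 1594


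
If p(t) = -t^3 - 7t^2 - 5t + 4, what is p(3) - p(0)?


p(3) = -101
p(0) = 4
p(3) - p(0) = -101 - 4 = -105


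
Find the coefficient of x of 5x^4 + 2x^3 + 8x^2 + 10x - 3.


Read off the coefficient of x: 10


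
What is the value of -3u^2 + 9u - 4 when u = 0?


Using direct substitution:
  -3 * (0)^2 = 0
  9 * (0)^1 = 0
  constant: -4
Sum = 0 + 0 - 4 = -4


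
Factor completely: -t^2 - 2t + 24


Roots satisfy r1 + r2 = -b/a = -2 and r1*r2 = c/a = -24.
So r1 = 4, r2 = -6.
-t^2 - 2t + 24 = -(t - r1)(t - r2) = -(t - 4)(t + 6)


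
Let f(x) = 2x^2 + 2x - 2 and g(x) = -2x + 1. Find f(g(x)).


Substitute g(x) into f:
f(g(x)) = 2*(-2x + 1)^2 + 2*(-2x + 1) + (-2)
(-2x + 1)^2 = 4x^2 - 4x + 1
Expand and combine: 8x^2 - 12x + 2


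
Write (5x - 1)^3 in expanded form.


Expand (5x - 1)^3 by repeated multiplication:
  (5x - 1)^2 = 25x^2 - 10x + 1
= 125x^3 - 75x^2 + 15x - 1


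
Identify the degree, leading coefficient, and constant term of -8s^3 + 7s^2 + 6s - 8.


Highest power of s is 3, with coefficient -8. Constant term is -8.
Degree = 3, leading coefficient = -8, constant term = -8


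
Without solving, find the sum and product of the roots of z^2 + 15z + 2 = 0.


For az^2+bz+c=0: sum = -b/a, product = c/a.
a=1, b=15, c=2
Sum = -(15)/1 = -15
Product = (2)/1 = 2


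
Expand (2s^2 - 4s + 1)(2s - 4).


Distribute each term of the first polynomial:
  (2s^2)(2s - 4) = 4s^3 - 8s^2
  (-4s)(2s - 4) = -8s^2 + 16s
  (1)(2s - 4) = 2s - 4
Sum: 4s^3 - 16s^2 + 18s - 4


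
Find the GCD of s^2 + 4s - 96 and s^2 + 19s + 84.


Factor each:
  s^2 + 4s - 96 = (s + 12)(s - 8)
  s^2 + 19s + 84 = (s + 12)(s + 7)
Common monic factor: s + 12


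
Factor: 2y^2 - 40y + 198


Roots satisfy r1 + r2 = -b/a = 20 and r1*r2 = c/a = 99.
So r1 = 11, r2 = 9.
2y^2 - 40y + 198 = 2(y - r1)(y - r2) = 2(y - 11)(y - 9)


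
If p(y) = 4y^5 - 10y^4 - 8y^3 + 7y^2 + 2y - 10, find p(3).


Using direct substitution:
  4 * (3)^5 = 972
  -10 * (3)^4 = -810
  -8 * (3)^3 = -216
  7 * (3)^2 = 63
  2 * (3)^1 = 6
  constant: -10
Sum = 972 - 810 - 216 + 63 + 6 - 10 = 5


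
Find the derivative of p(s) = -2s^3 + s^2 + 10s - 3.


Apply the power rule term by term:
  d/ds(-2s^3) = -6s^2
  d/ds(s^2) = 2s
  d/ds(10s) = 10
  d/ds(-3) = 0
p'(s) = -6s^2 + 2s + 10


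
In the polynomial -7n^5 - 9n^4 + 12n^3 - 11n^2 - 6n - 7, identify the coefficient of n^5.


Read off the coefficient of n^5: -7


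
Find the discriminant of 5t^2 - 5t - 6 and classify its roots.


D = b^2 - 4ac = (-5)^2 - 4(5)(-6) = 25 + 120 = 145
Since D > 0: two distinct irrational roots


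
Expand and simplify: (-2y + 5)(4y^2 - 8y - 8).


Distribute each term of the first polynomial:
  (-2y)(4y^2 - 8y - 8) = -8y^3 + 16y^2 + 16y
  (5)(4y^2 - 8y - 8) = 20y^2 - 40y - 40
Sum: -8y^3 + 36y^2 - 24y - 40


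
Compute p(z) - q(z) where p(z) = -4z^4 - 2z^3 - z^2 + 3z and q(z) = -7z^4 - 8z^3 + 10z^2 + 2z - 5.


Distribute the minus sign:
  (-4z^4 - 2z^3 - z^2 + 3z)
- (-7z^4 - 8z^3 + 10z^2 + 2z - 5)
Negate second polynomial: 7z^4 + 8z^3 - 10z^2 - 2z + 5
Add: 3z^4 + 6z^3 - 11z^2 + z + 5


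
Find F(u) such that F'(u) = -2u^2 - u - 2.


Reverse power rule on each term:
  ∫ -2u^2 du = -(2/3)u^3
  ∫ -u du = -(1/2)u^2
  ∫ -2 du = -2u
F(u) = -(2/3)u^3 - (1/2)u^2 - 2u + C


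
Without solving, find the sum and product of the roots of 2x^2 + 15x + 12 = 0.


For ax^2+bx+c=0: sum = -b/a, product = c/a.
a=2, b=15, c=12
Sum = -(15)/2 = -15/2
Product = (12)/2 = 6


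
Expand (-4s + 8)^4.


Expand (-4s + 8)^4 by repeated multiplication:
  (-4s + 8)^2 = 16s^2 - 64s + 64
  (-4s + 8)^3 = -64s^3 + 384s^2 - 768s + 512
= 256s^4 - 2048s^3 + 6144s^2 - 8192s + 4096


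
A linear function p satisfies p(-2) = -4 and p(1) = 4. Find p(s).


p(s) = ms + b. Using p(-2)=-4, p(1)=4:
m = (-4 - 4)/(-2 - 1) = -8/-3 = 8/3
b = -4 - m*(-2) = -4 + 16/3 = 4/3
p(s) = (8/3)s + (4/3)


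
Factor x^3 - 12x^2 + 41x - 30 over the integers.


Try integer roots (divisors of -30). x=1: p(1)=0.
Divide out (x - 1): quotient is x^2 - 11x + 30.
Factor the quadratic: (x - 5)(x - 6)
Result: (x - 1)(x - 5)(x - 6)


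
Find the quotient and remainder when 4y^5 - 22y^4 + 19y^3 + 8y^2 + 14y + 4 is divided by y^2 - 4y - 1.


(4y^5 - 22y^4 + 19y^3 + 8y^2 + 14y + 4) / (y^2 - 4y - 1)
Step 1: 4y^3 * (y^2 - 4y - 1) = 4y^5 - 16y^4 - 4y^3; subtract.
Step 2: -6y^2 * (y^2 - 4y - 1) = -6y^4 + 24y^3 + 6y^2; subtract.
Step 3: -y * (y^2 - 4y - 1) = -y^3 + 4y^2 + y; subtract.
Step 4: -2 * (y^2 - 4y - 1) = -2y^2 + 8y + 2; subtract.
Quotient: 4y^3 - 6y^2 - y - 2, Remainder: 5y + 2


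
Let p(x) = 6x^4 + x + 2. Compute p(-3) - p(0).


p(-3) = 485
p(0) = 2
p(-3) - p(0) = 485 - 2 = 483


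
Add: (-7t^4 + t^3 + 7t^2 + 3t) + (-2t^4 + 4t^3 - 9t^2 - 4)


Align terms by degree and add:
  -7t^4 + t^3 + 7t^2 + 3t
  -2t^4 + 4t^3 - 9t^2 - 4
= -9t^4 + 5t^3 - 2t^2 + 3t - 4


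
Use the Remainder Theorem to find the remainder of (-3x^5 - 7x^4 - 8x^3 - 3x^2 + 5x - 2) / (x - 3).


By the Remainder Theorem, the remainder equals p(3):
  -3*(3)^5 = -729
  -7*(3)^4 = -567
  -8*(3)^3 = -216
  -3*(3)^2 = -27
  5*(3)^1 = 15
  constant: -2
Sum: -729 - 567 - 216 - 27 + 15 - 2 = -1526


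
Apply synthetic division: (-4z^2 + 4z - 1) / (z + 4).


Synthetic division with c = -4. Coefficients: -4, 4, -1
Bring down -4.
  -4 * -4 = 16; 16 + 4 = 20
  20 * -4 = -80; -80 - 1 = -81
Quotient: -4z + 20, Remainder: -81


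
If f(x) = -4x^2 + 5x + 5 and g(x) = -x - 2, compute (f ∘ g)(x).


Substitute g(x) into f:
f(g(x)) = -4*(-x - 2)^2 + 5*(-x - 2) + 5
(-x - 2)^2 = x^2 + 4x + 4
Expand and combine: -4x^2 - 21x - 21


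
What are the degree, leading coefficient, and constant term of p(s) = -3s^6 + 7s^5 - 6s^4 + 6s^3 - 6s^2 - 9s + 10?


Highest power of s is 6, with coefficient -3. Constant term is 10.
Degree = 6, leading coefficient = -3, constant term = 10


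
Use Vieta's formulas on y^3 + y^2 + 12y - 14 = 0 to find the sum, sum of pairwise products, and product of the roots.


Monic cubic y^3+by^2+cy+d=0: sum=-b, pairwise sum=c, product=-d.
b=1, c=12, d=-14
r1+r2+r3 = -1
r1r2+r1r3+r2r3 = 12
r1r2r3 = 14


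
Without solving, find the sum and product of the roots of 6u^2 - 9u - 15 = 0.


For au^2+bu+c=0: sum = -b/a, product = c/a.
a=6, b=-9, c=-15
Sum = -(-9)/6 = 3/2
Product = (-15)/6 = -5/2
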